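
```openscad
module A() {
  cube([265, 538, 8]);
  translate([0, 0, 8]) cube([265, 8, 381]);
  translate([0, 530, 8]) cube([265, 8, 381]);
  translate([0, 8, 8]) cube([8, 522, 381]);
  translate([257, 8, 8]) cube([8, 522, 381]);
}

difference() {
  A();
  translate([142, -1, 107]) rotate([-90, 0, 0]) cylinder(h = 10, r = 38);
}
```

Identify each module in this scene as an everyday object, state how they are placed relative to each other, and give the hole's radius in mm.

A is an open box. The open box has a circular hole through its front wall. The hole's radius is 38 mm.

The subtracted cylinder has r = 38 mm.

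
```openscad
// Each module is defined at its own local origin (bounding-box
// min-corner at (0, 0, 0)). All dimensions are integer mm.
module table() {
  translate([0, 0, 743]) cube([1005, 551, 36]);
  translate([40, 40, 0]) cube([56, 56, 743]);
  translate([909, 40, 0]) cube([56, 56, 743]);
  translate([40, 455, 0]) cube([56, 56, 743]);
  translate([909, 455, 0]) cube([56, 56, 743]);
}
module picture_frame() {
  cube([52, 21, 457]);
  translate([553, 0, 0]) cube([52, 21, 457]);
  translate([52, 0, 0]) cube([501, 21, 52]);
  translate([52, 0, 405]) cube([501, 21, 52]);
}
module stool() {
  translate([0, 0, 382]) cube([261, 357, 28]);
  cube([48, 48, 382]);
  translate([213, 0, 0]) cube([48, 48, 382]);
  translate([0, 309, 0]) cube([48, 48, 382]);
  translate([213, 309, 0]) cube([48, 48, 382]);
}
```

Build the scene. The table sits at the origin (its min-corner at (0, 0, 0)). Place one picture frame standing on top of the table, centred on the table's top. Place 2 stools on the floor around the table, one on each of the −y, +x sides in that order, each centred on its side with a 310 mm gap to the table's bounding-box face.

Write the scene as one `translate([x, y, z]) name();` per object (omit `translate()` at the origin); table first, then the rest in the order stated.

table();
translate([200, 265, 779]) picture_frame();
translate([372, -667, 0]) stool();
translate([1315, 97, 0]) stool();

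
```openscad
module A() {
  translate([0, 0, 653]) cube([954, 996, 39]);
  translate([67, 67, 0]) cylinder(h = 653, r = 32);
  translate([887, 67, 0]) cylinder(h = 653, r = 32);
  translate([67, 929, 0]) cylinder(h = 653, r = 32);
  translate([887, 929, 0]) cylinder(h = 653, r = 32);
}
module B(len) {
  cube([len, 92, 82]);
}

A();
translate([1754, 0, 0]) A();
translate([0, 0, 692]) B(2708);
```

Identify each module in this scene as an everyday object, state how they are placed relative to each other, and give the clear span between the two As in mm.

Second table starts at x = 1754; first ends at x = 954; clear span = 1754 − 954 = 800 mm.

A is a table. B is a beam. A beam spans the tops of two tables. The clear span between the two tables is 800 mm.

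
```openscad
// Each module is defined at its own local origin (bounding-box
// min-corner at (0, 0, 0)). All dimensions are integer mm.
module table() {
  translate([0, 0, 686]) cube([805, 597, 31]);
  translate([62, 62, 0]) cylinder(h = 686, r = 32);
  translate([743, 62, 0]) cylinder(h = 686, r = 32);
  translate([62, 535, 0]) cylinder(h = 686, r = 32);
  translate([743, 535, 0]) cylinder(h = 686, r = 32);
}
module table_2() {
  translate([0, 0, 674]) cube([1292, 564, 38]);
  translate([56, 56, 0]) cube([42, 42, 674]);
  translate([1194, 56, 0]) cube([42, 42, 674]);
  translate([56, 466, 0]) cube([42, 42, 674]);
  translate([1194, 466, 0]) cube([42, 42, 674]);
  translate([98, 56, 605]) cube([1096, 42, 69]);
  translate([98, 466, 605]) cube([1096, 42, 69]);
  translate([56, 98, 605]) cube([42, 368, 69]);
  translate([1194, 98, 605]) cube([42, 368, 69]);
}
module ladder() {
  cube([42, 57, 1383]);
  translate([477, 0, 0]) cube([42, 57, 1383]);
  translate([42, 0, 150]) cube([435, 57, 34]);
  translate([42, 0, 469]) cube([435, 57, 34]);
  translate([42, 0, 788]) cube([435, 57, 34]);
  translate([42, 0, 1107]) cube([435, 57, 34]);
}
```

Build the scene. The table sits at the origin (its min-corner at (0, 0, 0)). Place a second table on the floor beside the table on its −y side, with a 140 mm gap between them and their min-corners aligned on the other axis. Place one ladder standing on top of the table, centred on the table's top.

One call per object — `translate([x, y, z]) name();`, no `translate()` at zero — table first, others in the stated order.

table();
translate([0, -704, 0]) table_2();
translate([143, 270, 717]) ladder();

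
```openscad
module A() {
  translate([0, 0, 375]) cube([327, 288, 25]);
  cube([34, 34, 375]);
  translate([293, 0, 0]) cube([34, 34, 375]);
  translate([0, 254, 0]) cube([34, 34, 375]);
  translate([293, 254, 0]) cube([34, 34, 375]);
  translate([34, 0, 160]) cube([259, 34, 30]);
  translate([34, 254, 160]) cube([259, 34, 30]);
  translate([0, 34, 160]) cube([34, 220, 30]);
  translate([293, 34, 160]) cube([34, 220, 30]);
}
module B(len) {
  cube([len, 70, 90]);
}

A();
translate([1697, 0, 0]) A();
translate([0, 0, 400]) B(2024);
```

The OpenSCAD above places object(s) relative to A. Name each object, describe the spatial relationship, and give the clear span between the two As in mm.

A is a stool. B is a beam. A beam spans the tops of two stools. The clear span between the two stools is 1370 mm.

Second stool starts at x = 1697; first ends at x = 327; clear span = 1697 − 327 = 1370 mm.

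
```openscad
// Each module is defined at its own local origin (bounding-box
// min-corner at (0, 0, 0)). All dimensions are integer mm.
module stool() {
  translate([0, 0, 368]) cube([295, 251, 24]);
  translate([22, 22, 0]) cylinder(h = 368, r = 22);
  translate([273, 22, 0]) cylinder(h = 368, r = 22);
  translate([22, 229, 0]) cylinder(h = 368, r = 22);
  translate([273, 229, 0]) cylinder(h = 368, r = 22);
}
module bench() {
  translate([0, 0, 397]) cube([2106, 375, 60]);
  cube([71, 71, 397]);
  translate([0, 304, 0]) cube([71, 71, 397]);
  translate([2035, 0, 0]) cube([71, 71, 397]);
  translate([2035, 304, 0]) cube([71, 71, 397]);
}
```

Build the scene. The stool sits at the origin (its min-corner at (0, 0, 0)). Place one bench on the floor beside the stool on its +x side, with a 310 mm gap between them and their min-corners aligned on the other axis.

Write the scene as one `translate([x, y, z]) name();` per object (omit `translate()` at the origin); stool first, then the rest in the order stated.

stool();
translate([605, 0, 0]) bench();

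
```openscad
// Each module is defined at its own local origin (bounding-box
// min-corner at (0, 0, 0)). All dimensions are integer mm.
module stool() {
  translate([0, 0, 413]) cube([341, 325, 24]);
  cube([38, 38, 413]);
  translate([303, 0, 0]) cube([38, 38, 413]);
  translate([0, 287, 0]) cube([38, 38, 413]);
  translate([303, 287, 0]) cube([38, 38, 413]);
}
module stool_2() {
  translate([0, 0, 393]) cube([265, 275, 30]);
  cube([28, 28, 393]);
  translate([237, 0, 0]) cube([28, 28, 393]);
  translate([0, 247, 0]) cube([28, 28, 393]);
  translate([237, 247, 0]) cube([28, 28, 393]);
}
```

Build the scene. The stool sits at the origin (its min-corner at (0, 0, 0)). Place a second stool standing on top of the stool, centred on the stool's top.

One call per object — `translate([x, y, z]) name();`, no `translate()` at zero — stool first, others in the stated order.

stool();
translate([38, 25, 437]) stool_2();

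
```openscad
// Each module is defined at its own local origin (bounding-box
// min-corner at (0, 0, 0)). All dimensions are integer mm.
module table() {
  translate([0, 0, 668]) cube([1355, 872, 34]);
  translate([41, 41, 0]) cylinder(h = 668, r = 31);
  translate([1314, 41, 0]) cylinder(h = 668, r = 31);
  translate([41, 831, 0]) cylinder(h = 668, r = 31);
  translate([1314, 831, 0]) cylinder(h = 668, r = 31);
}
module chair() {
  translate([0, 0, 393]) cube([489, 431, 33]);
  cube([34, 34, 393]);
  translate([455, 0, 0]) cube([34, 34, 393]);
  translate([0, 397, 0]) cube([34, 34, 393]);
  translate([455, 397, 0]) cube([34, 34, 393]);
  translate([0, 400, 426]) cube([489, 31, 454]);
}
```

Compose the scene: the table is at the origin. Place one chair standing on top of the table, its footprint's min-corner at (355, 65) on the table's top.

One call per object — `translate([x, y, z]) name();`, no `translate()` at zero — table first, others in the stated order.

table();
translate([355, 65, 702]) chair();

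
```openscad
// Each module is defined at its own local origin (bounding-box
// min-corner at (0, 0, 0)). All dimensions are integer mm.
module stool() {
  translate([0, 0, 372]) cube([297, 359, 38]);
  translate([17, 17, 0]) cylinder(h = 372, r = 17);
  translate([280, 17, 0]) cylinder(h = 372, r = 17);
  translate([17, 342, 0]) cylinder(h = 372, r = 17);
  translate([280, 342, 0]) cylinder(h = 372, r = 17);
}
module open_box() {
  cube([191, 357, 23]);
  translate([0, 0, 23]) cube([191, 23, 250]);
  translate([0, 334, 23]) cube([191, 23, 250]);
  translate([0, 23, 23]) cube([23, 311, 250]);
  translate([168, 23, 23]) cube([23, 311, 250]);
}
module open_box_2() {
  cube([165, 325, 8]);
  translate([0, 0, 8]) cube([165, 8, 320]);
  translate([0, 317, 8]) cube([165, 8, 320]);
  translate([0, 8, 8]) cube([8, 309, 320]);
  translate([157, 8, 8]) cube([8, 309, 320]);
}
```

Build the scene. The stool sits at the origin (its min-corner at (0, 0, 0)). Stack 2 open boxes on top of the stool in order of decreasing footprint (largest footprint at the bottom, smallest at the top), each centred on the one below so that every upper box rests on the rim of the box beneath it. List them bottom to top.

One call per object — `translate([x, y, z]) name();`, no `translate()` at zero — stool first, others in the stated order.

stool();
translate([53, 1, 410]) open_box();
translate([66, 17, 683]) open_box_2();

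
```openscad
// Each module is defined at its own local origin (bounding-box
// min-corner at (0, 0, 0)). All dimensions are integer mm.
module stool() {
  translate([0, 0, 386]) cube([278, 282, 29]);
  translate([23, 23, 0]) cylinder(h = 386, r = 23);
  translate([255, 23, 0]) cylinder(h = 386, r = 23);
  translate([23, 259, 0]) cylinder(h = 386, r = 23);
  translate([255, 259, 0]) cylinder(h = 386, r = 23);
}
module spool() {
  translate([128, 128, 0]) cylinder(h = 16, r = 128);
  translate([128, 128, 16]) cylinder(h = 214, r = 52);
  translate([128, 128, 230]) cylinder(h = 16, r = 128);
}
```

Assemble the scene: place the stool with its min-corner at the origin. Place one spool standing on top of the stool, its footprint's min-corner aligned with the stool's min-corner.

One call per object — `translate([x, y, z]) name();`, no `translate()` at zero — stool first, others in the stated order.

stool();
translate([0, 0, 415]) spool();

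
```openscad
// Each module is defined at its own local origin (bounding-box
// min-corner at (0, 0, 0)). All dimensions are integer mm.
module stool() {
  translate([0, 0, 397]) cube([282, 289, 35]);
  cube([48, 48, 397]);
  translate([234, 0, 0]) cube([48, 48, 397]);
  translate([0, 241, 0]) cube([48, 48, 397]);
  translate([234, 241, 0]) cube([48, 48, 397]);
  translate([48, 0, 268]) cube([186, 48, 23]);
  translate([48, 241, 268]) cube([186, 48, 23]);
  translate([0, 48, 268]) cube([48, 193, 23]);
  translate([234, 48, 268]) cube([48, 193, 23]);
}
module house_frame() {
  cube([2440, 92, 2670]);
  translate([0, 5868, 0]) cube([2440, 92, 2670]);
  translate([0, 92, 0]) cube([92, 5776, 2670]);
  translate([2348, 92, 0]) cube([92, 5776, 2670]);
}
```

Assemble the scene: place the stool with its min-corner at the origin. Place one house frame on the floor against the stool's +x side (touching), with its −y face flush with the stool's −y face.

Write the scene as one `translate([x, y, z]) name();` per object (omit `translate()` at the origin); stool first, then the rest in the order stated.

stool();
translate([282, 0, 0]) house_frame();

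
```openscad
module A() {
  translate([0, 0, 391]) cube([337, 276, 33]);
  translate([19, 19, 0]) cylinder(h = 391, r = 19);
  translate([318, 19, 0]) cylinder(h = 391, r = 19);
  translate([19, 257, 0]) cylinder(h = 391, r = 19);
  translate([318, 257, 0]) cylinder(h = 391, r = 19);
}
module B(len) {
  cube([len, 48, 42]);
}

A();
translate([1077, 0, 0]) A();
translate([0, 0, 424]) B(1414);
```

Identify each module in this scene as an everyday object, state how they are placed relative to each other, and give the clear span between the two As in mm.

A is a stool. B is a beam. A beam spans the tops of two stools. The clear span between the two stools is 740 mm.

Second stool starts at x = 1077; first ends at x = 337; clear span = 1077 − 337 = 740 mm.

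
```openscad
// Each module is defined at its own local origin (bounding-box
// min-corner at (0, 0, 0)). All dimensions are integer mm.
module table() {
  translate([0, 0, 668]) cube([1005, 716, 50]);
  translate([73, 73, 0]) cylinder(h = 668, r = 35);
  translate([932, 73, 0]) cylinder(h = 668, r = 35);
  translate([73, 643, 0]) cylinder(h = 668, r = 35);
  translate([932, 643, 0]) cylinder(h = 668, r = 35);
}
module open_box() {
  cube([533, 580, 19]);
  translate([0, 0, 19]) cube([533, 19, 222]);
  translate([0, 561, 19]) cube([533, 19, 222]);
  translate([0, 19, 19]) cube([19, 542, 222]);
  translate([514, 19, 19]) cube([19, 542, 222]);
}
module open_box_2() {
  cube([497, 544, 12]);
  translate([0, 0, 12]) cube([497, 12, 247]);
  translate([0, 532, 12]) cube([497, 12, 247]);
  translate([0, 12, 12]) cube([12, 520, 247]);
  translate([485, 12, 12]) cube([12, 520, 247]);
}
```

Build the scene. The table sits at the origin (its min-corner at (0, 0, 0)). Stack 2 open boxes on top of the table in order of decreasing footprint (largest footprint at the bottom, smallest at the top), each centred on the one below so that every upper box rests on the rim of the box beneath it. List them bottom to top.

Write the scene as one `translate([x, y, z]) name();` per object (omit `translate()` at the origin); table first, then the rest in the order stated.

table();
translate([236, 68, 718]) open_box();
translate([254, 86, 959]) open_box_2();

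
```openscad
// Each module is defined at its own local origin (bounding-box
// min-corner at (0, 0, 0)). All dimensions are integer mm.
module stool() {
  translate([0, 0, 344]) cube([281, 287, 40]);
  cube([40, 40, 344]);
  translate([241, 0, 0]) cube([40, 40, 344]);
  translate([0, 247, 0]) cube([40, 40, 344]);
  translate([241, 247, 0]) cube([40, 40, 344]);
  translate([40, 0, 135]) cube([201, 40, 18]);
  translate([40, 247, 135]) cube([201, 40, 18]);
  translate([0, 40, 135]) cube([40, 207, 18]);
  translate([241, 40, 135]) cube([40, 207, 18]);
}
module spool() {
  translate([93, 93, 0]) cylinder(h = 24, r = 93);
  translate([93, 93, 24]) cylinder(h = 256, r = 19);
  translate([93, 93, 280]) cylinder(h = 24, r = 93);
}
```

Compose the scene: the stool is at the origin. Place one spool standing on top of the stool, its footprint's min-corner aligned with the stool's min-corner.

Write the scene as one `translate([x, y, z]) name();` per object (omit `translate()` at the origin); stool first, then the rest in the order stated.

stool();
translate([0, 0, 384]) spool();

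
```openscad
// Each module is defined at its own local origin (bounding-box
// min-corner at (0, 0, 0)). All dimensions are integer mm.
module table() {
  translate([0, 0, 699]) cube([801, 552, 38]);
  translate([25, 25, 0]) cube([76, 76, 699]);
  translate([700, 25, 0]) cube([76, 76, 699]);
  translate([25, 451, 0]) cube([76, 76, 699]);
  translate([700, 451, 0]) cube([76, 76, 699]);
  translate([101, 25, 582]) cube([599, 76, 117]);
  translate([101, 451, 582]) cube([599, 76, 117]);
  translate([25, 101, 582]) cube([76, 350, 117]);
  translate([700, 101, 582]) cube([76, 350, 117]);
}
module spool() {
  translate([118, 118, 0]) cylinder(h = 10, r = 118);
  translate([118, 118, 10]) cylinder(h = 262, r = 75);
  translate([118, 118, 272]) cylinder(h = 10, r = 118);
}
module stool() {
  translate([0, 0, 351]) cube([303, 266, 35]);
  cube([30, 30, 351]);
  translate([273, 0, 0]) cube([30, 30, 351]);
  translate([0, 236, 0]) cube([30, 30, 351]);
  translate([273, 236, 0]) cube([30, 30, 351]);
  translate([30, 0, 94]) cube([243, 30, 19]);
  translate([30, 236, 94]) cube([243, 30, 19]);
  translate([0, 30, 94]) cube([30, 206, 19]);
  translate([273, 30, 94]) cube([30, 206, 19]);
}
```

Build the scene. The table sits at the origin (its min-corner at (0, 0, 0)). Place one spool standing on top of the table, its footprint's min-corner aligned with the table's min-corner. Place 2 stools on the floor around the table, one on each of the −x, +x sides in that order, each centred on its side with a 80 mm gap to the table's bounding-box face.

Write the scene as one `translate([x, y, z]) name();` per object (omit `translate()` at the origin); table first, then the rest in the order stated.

table();
translate([0, 0, 737]) spool();
translate([-383, 143, 0]) stool();
translate([881, 143, 0]) stool();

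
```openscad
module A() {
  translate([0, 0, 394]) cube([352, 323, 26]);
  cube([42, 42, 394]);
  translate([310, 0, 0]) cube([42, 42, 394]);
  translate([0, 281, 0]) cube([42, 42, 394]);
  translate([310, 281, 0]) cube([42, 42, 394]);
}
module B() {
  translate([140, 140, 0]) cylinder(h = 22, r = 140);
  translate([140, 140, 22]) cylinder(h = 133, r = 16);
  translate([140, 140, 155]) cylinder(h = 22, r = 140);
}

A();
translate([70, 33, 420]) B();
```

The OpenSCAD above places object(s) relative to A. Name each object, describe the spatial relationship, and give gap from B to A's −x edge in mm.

A is a stool. B is a spool. The spool is on top of the stool. The gap from the spool to the stool's −x edge is 70 mm.

The spool's min-x is at 70; the stool's min-x is 0; gap = 70 mm.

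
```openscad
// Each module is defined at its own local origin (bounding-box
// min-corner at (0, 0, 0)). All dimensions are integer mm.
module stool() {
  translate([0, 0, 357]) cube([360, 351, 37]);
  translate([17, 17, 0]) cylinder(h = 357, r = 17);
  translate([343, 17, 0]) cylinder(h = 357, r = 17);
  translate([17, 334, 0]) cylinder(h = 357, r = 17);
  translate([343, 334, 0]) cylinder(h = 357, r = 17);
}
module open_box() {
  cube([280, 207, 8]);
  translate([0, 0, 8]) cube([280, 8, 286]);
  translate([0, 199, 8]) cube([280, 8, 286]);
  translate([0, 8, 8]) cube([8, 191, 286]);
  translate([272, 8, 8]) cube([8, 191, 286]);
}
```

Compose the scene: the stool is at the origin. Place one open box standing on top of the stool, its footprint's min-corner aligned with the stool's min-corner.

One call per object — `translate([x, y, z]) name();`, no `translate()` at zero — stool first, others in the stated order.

stool();
translate([0, 0, 394]) open_box();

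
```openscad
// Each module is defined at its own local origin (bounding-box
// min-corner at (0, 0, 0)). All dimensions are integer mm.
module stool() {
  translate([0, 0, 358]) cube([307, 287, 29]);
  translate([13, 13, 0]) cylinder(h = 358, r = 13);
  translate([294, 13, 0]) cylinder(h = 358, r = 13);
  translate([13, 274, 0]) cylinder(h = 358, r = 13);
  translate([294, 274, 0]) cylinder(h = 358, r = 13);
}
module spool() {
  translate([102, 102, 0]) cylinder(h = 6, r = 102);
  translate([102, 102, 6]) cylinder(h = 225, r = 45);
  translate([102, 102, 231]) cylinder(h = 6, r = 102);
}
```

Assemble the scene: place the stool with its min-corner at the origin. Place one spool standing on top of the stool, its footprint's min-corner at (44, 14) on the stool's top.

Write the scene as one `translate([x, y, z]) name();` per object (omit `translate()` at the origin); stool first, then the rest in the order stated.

stool();
translate([44, 14, 387]) spool();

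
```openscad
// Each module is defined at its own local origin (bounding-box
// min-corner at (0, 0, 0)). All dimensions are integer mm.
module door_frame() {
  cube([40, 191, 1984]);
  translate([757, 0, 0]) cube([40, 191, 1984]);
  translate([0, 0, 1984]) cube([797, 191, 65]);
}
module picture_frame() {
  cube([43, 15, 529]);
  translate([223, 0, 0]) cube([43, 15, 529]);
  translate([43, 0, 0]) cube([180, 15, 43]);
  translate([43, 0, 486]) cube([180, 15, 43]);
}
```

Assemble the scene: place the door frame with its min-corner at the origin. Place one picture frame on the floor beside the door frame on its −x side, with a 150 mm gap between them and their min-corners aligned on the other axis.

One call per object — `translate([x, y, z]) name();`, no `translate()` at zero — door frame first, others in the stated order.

door_frame();
translate([-416, 0, 0]) picture_frame();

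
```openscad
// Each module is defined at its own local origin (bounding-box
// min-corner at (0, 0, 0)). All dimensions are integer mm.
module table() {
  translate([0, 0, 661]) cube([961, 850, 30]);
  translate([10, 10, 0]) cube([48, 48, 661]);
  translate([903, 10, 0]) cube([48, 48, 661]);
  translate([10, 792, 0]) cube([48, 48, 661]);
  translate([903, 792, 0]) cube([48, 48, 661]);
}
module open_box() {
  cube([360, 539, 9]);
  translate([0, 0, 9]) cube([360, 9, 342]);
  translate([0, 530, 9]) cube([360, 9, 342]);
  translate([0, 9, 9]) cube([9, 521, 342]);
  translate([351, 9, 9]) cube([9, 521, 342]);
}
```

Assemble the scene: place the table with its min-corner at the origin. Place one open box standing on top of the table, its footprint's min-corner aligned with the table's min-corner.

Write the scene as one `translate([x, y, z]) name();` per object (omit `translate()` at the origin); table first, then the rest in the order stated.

table();
translate([0, 0, 691]) open_box();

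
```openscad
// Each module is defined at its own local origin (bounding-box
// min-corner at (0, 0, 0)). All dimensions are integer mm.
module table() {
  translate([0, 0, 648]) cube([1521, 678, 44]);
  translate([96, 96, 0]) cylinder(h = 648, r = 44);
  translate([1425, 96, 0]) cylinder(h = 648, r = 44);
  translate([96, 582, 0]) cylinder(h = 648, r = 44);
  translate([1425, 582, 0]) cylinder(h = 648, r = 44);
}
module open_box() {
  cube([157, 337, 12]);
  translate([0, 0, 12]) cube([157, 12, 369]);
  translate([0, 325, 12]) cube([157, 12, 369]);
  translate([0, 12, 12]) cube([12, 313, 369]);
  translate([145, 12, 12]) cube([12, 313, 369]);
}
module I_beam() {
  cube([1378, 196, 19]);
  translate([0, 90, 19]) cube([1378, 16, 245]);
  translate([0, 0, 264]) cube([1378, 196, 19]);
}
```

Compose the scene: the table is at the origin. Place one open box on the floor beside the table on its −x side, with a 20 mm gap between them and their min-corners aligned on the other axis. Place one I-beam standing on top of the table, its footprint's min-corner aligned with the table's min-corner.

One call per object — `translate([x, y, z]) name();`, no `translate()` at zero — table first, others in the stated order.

table();
translate([-177, 0, 0]) open_box();
translate([0, 0, 692]) I_beam();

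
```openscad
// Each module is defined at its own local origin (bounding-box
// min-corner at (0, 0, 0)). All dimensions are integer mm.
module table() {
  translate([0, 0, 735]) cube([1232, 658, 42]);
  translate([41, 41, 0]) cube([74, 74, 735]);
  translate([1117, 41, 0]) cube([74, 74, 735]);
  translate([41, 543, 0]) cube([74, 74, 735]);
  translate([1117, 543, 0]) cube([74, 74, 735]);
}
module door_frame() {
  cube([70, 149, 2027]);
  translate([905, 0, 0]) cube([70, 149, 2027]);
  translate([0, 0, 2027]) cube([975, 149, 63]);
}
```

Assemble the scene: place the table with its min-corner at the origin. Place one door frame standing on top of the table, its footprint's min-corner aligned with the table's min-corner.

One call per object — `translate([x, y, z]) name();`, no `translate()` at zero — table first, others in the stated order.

table();
translate([0, 0, 777]) door_frame();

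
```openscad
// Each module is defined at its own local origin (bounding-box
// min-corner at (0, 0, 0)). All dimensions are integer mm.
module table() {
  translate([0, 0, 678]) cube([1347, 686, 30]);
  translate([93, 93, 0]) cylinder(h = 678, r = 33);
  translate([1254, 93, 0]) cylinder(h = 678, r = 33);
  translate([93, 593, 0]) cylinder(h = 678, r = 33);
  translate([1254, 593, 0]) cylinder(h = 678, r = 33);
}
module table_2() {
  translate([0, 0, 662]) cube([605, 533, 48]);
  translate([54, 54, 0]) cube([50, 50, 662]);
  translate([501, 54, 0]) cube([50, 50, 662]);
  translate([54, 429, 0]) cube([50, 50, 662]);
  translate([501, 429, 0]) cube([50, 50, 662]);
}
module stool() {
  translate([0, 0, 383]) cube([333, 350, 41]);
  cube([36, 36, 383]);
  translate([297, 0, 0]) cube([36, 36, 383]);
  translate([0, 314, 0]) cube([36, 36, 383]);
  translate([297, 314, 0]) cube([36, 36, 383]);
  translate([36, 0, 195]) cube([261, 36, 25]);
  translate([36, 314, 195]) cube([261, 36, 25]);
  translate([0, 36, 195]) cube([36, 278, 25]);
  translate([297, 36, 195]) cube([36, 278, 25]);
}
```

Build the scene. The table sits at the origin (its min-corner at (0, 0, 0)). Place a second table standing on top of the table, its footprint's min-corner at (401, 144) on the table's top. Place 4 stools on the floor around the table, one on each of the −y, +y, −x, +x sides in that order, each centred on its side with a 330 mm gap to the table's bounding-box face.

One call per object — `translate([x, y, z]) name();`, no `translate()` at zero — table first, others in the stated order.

table();
translate([401, 144, 708]) table_2();
translate([507, -680, 0]) stool();
translate([507, 1016, 0]) stool();
translate([-663, 168, 0]) stool();
translate([1677, 168, 0]) stool();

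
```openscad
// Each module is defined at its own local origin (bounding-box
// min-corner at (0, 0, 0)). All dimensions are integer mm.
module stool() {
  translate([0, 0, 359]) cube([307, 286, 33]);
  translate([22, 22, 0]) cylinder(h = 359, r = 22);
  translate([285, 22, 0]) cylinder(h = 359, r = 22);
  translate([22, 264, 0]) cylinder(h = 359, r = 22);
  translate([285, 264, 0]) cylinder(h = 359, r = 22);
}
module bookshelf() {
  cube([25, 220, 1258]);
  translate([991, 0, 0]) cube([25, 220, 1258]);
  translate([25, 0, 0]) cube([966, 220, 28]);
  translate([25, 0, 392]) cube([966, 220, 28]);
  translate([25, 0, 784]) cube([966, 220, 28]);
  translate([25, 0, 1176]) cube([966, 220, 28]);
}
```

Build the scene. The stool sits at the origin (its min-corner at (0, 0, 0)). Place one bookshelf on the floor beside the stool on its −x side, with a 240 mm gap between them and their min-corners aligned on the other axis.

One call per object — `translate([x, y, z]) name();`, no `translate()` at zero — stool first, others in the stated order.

stool();
translate([-1256, 0, 0]) bookshelf();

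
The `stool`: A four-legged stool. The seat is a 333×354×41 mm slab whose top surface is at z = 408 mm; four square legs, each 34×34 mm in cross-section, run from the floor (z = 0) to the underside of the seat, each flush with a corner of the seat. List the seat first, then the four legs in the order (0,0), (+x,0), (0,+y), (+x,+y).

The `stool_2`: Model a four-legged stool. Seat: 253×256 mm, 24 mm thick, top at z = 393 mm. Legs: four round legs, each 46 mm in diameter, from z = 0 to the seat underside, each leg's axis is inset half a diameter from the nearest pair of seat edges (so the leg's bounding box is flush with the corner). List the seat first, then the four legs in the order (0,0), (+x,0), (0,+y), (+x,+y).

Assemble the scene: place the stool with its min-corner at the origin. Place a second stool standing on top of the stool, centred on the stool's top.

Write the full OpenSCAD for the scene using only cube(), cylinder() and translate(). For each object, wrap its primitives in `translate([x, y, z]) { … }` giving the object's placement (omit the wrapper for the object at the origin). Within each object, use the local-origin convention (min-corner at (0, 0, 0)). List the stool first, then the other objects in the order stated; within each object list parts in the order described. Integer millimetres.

translate([0, 0, 367]) cube([333, 354, 41]);
cube([34, 34, 367]);
translate([299, 0, 0]) cube([34, 34, 367]);
translate([0, 320, 0]) cube([34, 34, 367]);
translate([299, 320, 0]) cube([34, 34, 367]);
translate([40, 49, 408]) {
  translate([0, 0, 369]) cube([253, 256, 24]);
  translate([23, 23, 0]) cylinder(h = 369, r = 23);
  translate([230, 23, 0]) cylinder(h = 369, r = 23);
  translate([23, 233, 0]) cylinder(h = 369, r = 23);
  translate([230, 233, 0]) cylinder(h = 369, r = 23);
}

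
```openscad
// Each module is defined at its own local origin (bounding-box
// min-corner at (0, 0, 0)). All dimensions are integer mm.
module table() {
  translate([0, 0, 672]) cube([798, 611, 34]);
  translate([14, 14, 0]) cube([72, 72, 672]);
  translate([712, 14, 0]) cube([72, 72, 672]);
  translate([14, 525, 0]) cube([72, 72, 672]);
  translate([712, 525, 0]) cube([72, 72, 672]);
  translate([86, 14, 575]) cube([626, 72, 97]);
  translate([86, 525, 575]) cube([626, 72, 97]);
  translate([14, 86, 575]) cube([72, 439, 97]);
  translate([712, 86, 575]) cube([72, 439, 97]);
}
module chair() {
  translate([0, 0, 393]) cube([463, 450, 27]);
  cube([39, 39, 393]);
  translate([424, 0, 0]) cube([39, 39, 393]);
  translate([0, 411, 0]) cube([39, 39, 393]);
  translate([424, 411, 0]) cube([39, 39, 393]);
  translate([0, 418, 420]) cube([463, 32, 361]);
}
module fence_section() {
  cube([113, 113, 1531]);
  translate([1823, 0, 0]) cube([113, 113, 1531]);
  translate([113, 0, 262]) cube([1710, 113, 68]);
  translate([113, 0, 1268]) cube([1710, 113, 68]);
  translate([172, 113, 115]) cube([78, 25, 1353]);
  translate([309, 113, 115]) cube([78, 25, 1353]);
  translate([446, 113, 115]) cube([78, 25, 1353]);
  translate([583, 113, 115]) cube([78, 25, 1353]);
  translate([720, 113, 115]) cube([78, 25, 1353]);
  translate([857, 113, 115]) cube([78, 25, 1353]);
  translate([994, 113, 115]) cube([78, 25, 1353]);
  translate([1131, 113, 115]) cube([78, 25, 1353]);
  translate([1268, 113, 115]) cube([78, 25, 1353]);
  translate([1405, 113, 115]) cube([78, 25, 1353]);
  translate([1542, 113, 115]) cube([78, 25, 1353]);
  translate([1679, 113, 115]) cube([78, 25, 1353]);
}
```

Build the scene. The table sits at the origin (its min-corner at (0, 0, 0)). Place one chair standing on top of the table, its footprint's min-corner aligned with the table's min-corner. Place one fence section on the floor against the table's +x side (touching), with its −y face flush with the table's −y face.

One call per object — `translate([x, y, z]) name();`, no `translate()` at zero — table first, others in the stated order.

table();
translate([0, 0, 706]) chair();
translate([798, 0, 0]) fence_section();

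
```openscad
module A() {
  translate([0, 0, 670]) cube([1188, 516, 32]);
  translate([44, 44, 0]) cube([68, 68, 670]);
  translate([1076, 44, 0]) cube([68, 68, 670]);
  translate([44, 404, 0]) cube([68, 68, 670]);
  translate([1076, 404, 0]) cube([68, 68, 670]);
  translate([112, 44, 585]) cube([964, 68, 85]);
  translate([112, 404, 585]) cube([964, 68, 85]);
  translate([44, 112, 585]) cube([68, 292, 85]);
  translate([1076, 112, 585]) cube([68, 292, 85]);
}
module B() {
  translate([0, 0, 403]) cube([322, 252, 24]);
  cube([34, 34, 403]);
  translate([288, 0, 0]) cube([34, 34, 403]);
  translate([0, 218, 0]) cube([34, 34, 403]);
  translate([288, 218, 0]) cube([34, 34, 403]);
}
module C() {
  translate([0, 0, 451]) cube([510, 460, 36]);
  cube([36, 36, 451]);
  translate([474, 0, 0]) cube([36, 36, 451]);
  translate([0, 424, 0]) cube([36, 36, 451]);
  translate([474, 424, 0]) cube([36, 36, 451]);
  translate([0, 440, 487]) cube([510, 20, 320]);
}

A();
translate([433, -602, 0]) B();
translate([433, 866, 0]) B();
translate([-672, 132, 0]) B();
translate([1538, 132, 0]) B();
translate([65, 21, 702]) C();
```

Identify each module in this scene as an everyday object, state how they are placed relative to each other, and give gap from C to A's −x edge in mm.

A is a table. B is a stool. C is a chair. Four stools sit around the table at the −y, +y, −x, +x sides. The chair is on top of the table. The gap from the chair to the table's −x edge is 65 mm.

The chair's min-x is at 65; the table's min-x is 0; gap = 65 mm.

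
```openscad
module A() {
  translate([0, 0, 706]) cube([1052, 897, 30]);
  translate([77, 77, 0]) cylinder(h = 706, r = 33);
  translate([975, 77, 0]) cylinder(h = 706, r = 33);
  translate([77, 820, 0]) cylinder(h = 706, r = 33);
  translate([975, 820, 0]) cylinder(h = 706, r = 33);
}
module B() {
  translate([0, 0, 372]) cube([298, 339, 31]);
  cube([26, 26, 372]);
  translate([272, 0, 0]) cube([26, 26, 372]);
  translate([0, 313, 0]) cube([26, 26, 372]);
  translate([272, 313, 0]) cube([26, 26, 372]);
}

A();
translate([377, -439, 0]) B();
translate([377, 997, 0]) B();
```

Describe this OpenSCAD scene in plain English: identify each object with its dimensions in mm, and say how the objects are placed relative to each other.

A is a table: top 1052 mm (x) × 897 mm (y), 30 mm thick, upper face at z = 736 mm, on four round legs of 66 mm diameter, each leg's bounding box inset 44 mm from the nearest pair of top edges, running from z = 0 to the bottom of the top.

B is a four-legged stool. The seat is a 298×339×31 mm slab whose top surface is at z = 403 mm; four square legs, each 26×26 mm in cross-section, run from the floor (z = 0) to the underside of the seat, each flush with a corner of the seat.

Two stools sit around the table at the −y, +y sides.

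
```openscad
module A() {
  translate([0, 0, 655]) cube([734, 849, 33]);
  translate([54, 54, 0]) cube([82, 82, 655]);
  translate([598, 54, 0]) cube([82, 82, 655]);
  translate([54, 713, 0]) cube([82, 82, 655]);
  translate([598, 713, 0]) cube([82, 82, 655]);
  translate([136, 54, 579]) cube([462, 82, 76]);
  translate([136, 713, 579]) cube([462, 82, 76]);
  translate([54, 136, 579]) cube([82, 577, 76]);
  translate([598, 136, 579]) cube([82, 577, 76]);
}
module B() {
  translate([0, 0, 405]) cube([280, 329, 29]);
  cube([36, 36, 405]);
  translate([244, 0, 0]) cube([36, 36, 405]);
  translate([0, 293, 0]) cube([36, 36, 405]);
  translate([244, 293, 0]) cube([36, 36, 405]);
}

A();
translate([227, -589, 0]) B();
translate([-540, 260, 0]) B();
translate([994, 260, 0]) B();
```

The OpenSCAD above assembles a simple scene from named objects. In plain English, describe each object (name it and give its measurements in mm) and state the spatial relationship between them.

A is a table with a 734×849 mm rectangular top, 33 mm thick, top surface at z = 688 mm, supported by four 82×82 mm square legs, each inset 54 mm from the nearest pair of top edges, running from the floor. Four apron rails, 82 mm thick and 76 mm tall, run between adjacent legs with their top edges flush with the underside of the top and their outer faces flush with the legs' outer faces.

B is a simple wooden stool: a rectangular seat 280 mm (x) by 329 mm (y), 29 mm thick, top face at z = 434 mm, on four square legs, each 36×36 mm in cross-section. The legs rest on z = 0, each flush with a corner of the seat.

Three stools sit around the table at the −y, −x, +x sides.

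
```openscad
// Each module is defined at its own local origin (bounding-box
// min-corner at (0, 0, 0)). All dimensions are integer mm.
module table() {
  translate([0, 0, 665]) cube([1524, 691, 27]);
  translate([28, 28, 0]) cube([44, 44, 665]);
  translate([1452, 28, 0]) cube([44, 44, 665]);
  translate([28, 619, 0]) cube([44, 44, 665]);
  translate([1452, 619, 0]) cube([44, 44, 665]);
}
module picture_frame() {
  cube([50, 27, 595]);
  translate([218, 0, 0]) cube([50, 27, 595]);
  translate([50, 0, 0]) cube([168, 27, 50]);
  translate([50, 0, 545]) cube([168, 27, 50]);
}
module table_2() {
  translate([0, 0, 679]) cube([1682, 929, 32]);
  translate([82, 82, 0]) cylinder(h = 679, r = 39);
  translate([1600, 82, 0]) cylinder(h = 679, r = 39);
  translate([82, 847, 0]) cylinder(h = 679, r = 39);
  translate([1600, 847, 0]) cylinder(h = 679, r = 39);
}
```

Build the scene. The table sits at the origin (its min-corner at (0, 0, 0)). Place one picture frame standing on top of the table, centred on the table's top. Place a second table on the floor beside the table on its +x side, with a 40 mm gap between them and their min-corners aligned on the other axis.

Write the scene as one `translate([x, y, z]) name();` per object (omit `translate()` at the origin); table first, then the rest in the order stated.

table();
translate([628, 332, 692]) picture_frame();
translate([1564, 0, 0]) table_2();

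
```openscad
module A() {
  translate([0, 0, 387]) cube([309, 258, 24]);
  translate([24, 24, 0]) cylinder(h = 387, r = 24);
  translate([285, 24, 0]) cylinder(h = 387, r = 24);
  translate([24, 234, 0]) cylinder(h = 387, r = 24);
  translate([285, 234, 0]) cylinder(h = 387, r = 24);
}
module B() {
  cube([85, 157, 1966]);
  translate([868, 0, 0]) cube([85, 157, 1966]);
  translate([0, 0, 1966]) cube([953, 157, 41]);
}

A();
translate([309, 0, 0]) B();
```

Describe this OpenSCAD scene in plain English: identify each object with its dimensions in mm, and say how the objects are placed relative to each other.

A is a four-legged stool. The seat is a 309×258×24 mm slab whose top surface is at z = 411 mm; four round legs, each 48 mm in diameter, run from the floor (z = 0) to the underside of the seat, each leg's axis is inset half a diameter from the nearest pair of seat edges (so the leg's bounding box is flush with the corner).

B is a rectangular door frame: two vertical jambs of 85×157 mm section, 1966 mm tall, with a clear opening 783 mm wide between their inner faces. A header 41 mm tall and 157 mm deep lies on top of the jambs and spans the full outside width.

The door frame is against the stool's +x side, with their −y faces flush.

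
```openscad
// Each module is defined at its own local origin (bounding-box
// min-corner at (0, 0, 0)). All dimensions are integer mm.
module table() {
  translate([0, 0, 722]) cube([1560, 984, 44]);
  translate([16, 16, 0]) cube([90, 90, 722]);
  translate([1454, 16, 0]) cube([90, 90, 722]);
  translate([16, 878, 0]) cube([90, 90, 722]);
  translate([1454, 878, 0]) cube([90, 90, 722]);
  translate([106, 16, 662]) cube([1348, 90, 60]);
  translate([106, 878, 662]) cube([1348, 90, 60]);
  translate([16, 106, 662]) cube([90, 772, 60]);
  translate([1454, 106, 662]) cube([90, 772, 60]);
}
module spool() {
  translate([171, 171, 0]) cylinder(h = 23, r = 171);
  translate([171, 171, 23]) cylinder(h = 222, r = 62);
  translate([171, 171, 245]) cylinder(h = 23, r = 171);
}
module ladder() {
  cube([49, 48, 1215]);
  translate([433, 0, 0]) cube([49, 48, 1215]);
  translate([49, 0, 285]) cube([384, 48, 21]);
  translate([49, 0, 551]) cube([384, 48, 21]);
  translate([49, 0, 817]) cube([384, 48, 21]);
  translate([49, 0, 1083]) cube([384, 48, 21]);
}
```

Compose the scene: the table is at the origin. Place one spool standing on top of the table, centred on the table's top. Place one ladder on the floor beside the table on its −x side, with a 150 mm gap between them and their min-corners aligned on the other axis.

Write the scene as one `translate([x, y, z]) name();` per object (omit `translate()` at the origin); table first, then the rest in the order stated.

table();
translate([609, 321, 766]) spool();
translate([-632, 0, 0]) ladder();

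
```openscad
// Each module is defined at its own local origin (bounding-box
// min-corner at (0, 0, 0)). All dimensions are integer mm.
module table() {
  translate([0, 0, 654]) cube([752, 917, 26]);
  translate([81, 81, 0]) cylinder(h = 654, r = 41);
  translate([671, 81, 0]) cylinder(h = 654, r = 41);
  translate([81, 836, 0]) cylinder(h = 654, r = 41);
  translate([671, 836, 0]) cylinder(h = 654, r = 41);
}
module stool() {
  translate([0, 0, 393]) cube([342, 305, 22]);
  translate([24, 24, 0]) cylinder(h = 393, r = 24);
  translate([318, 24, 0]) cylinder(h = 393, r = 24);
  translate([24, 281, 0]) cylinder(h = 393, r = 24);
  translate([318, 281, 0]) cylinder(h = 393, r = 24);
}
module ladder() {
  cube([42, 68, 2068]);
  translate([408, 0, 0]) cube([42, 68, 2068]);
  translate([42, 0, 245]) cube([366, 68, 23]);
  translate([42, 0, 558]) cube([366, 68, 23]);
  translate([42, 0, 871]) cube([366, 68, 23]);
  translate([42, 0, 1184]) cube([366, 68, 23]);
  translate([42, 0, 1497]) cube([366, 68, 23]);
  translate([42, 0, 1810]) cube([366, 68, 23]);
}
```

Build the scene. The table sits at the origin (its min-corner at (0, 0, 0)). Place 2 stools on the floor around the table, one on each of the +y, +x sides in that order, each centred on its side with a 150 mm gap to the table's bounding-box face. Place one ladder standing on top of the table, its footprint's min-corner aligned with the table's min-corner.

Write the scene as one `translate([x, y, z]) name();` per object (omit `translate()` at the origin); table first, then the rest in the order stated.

table();
translate([205, 1067, 0]) stool();
translate([902, 306, 0]) stool();
translate([0, 0, 680]) ladder();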